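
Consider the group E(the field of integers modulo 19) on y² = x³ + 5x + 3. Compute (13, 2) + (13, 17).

O

The two points share x = 13 and their y-coordinates satisfy 2 + 17 ≡ 0 (mod 19), so they are inverses. Their sum is 𝒪.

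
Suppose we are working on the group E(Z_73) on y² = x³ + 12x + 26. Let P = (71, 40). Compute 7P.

(51, 65)

Double-and-add on 7 = (111)₂. Start with P = (71, 40) for the leading 1-bit.
double: tangent at (71, 40): λ = (3·71² + 12)/(2·40) ≡ 24/7. 7⁻¹ ≡ 21 (mod 73) since 7·21 = 147 ≡ 1, so λ ≡ 24·21 ≡ 66.
  x = λ² - 71 - 71 = 4356 - 142 ≡ 53; y = λ·(71 - 53) - 40 ≡ 53. → (53, 53)
add P: (53, 53) + (71, 40). λ = (40 - 53)/(71 - 53) ≡ 60/18 mod 73. 18⁻¹ ≡ 69 (mod 73) since 18·69 = 1242 ≡ 1, so λ ≡ 52.
  x = λ² - 53 - 71 = 2704 - 124 ≡ 25; y = λ·(53 - 25) - 53 ≡ 16. → (25, 16)
double: tangent at (25, 16): λ = (3·25² + 12)/(2·16) ≡ 62/32. 32⁻¹ ≡ 16 (mod 73) since 32·16 = 512 ≡ 1, so λ ≡ 62·16 ≡ 43.
  x = λ² - 25 - 25 = 1849 - 50 ≡ 47; y = λ·(25 - 47) - 16 ≡ 60. → (47, 60)
add P: (47, 60) + (71, 40). λ = (40 - 60)/(71 - 47) ≡ 53/24 mod 73. 24⁻¹ ≡ 70 (mod 73) since 24·70 = 1680 ≡ 1, so λ ≡ 60.
  x = λ² - 47 - 71 = 3600 - 118 ≡ 51; y = λ·(47 - 51) - 60 ≡ 65. → (51, 65)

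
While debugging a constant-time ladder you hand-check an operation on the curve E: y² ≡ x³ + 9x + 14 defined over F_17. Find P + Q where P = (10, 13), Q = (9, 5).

(11, 13)

(10, 13) + (9, 5). λ = (5 - 13)/(9 - 10) ≡ 9/16 mod 17. 16⁻¹ ≡ 16 (mod 17), so λ ≡ 8.
  x = λ² - 10 - 9 = 64 - 19 ≡ 11; y = λ·(10 - 11) - 13 ≡ 13. → (11, 13)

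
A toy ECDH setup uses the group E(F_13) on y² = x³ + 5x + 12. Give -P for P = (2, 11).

(2, 2)

-(2, 11) = (2, -11 mod 13) = (2, 2).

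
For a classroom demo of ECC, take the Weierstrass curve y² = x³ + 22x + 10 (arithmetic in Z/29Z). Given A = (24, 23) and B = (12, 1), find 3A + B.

(1, 2)

First 3A:
Repeated addition: build up to 3A.
2A: tangent at (24, 23): λ = (3·24² + 22)/(2·23) ≡ 10/17. 17⁻¹ ≡ 12 (mod 29) since 17·12 = 204 ≡ 1, so λ ≡ 10·12 ≡ 4.
  x = λ² - 24 - 24 = 16 - 48 ≡ 26; y = λ·(24 - 26) - 23 ≡ 27. → (26, 27)
3A: (26, 27) + (24, 23). λ = (23 - 27)/(24 - 26) ≡ 25/27 mod 29. 27⁻¹ ≡ 14 (mod 29), so λ ≡ 2.
  x = λ² - 26 - 24 = 4 - 50 ≡ 12; y = λ·(26 - 12) - 27 ≡ 1. → (12, 1)
3A = (12, 1).
Finally 3A + B:
tangent at (12, 1): λ = (3·12² + 22)/(2·1) ≡ 19/2. 2⁻¹ ≡ 15 (mod 29), so λ ≡ 19·15 ≡ 24.
  x = λ² - 12 - 12 = 576 - 24 ≡ 1; y = λ·(12 - 1) - 1 ≡ 2. → (1, 2)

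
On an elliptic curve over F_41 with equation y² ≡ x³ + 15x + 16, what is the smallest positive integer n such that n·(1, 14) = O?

8

2P: tangent at (1, 14): λ = (3·1² + 15)/(2·14) ≡ 18/28. 28⁻¹ ≡ 22 (mod 41) since 28·22 = 616 ≡ 1, so λ ≡ 18·22 ≡ 27.
  x = λ² - 1 - 1 = 729 - 2 ≡ 30; y = λ·(1 - 30) - 14 ≡ 23. → (30, 23)
3P: (30, 23) + (1, 14). λ = (14 - 23)/(1 - 30) ≡ 32/12 mod 41. 12⁻¹ ≡ 24 (mod 41) since 12·24 = 288 ≡ 1, so λ ≡ 30.
  x = λ² - 30 - 1 = 900 - 31 ≡ 8; y = λ·(30 - 8) - 23 ≡ 22. → (8, 22)
4P: (8, 22) + (1, 14). λ = (14 - 22)/(1 - 8) ≡ 33/34 mod 41. 34⁻¹ ≡ 35 (mod 41), so λ ≡ 7.
  x = λ² - 8 - 1 = 49 - 9 ≡ 40; y = λ·(8 - 40) - 22 ≡ 0. → (40, 0)
5P: (40, 0) + (1, 14). λ = (14 - 0)/(1 - 40) ≡ 14/2 mod 41. 2⁻¹ ≡ 21 (mod 41) since 2·21 = 42 ≡ 1, so λ ≡ 7.
  x = λ² - 40 - 1 = 49 - 41 ≡ 8; y = λ·(40 - 8) - 0 ≡ 19. → (8, 19)
6P: (8, 19) + (1, 14). λ = (14 - 19)/(1 - 8) ≡ 36/34 mod 41. 34⁻¹ ≡ 35 (mod 41), so λ ≡ 30.
  x = λ² - 8 - 1 = 900 - 9 ≡ 30; y = λ·(8 - 30) - 19 ≡ 18. → (30, 18)
7P: (30, 18) + (1, 14). λ = (14 - 18)/(1 - 30) ≡ 37/12 mod 41. 12⁻¹ ≡ 24 (mod 41), so λ ≡ 27.
  x = λ² - 30 - 1 = 729 - 31 ≡ 1; y = λ·(30 - 1) - 18 ≡ 27. → (1, 27)
8P: (1, 27) + (1, 14): same x and y₁ ≡ -y₂, so the sum is O.
8P = O, so the order is 8.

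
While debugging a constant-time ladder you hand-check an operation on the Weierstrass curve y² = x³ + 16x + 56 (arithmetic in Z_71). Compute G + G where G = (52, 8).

(17, 22)

tangent at (52, 8): λ = (3·52² + 16)/(2·8) ≡ 34/16. 16⁻¹ ≡ 40 (mod 71) since 16·40 = 640 ≡ 1, so λ ≡ 34·40 ≡ 11.
  x = λ² - 52 - 52 = 121 - 104 ≡ 17; y = λ·(52 - 17) - 8 ≡ 22. → (17, 22)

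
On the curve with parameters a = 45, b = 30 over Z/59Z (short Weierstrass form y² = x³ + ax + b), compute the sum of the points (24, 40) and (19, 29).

(24, 40) + (19, 29). λ = (29 - 40)/(19 - 24) ≡ 48/54 mod 59. 54⁻¹ ≡ 47 (mod 59) since 54·47 = 2538 ≡ 1, so λ ≡ 14.
  x = λ² - 24 - 19 = 196 - 43 ≡ 35; y = λ·(24 - 35) - 40 ≡ 42. → (35, 42)

(35, 42)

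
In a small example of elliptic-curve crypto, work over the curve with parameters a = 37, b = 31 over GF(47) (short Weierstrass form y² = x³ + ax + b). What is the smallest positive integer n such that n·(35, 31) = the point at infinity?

2P: tangent at (35, 31): λ = (3·35² + 37)/(2·31) ≡ 46/15. 15⁻¹ ≡ 22 (mod 47), so λ ≡ 46·22 ≡ 25.
  x = λ² - 35 - 35 = 625 - 70 ≡ 38; y = λ·(35 - 38) - 31 ≡ 35. → (38, 35)
3P: (38, 35) + (35, 31). λ = (31 - 35)/(35 - 38) ≡ 43/44 mod 47. 44⁻¹ ≡ 31 (mod 47) since 44·31 = 1364 ≡ 1, so λ ≡ 17.
  x = λ² - 38 - 35 = 289 - 73 ≡ 28; y = λ·(38 - 28) - 35 ≡ 41. → (28, 41)
4P: (28, 41) + (35, 31). λ = (31 - 41)/(35 - 28) ≡ 37/7 mod 47. 7⁻¹ ≡ 27 (mod 47), so λ ≡ 12.
  x = λ² - 28 - 35 = 144 - 63 ≡ 34; y = λ·(28 - 34) - 41 ≡ 28. → (34, 28)
5P: (34, 28) + (35, 31). λ = (31 - 28)/(35 - 34) ≡ 3/1 mod 47. 1⁻¹ ≡ 1 (mod 47) since 1·1 = 1 ≡ 1, so λ ≡ 3.
  x = λ² - 34 - 35 = 9 - 69 ≡ 34; y = λ·(34 - 34) - 28 ≡ 19. → (34, 19)
6P: (34, 19) + (35, 31). λ = (31 - 19)/(35 - 34) ≡ 12/1 mod 47. 1⁻¹ ≡ 1 (mod 47), so λ ≡ 12.
  x = λ² - 34 - 35 = 144 - 69 ≡ 28; y = λ·(34 - 28) - 19 ≡ 6. → (28, 6)
7P: (28, 6) + (35, 31). λ = (31 - 6)/(35 - 28) ≡ 25/7 mod 47. 7⁻¹ ≡ 27 (mod 47) since 7·27 = 189 ≡ 1, so λ ≡ 17.
  x = λ² - 28 - 35 = 289 - 63 ≡ 38; y = λ·(28 - 38) - 6 ≡ 12. → (38, 12)
8P: (38, 12) + (35, 31). λ = (31 - 12)/(35 - 38) ≡ 19/44 mod 47. 44⁻¹ ≡ 31 (mod 47), so λ ≡ 25.
  x = λ² - 38 - 35 = 625 - 73 ≡ 35; y = λ·(38 - 35) - 12 ≡ 16. → (35, 16)
9P: (35, 16) + (35, 31): same x and y₁ ≡ -y₂, so the sum is the point at infinity.
9P = the point at infinity, so the order is 9.

9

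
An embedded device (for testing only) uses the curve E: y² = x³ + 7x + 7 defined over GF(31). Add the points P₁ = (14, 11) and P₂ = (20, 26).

(11, 12)

(14, 11) + (20, 26). λ = (26 - 11)/(20 - 14) ≡ 15/6 mod 31. 6⁻¹ ≡ 26 (mod 31), so λ ≡ 18.
  x = λ² - 14 - 20 = 324 - 34 ≡ 11; y = λ·(14 - 11) - 11 ≡ 12. → (11, 12)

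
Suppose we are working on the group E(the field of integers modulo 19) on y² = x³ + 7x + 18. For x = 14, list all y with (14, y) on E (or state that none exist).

x³ + 7x + 18 = 2860 ≡ 10 (mod 19).
10 is a non-residue mod 19; no y exists.

none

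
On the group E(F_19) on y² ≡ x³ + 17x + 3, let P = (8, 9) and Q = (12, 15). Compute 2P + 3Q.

(6, 6)

First 2P:
Repeated addition: build up to 2P.
2P: tangent at (8, 9): λ = (3·8² + 17)/(2·9) ≡ 0/18. 18⁻¹ ≡ 18 (mod 19), so λ ≡ 0·18 ≡ 0.
  x = λ² - 8 - 8 = 0 - 16 ≡ 3; y = λ·(8 - 3) - 9 ≡ 10. → (3, 10)
2P = (3, 10).
Next 3Q:
Repeated addition: build up to 3Q.
2Q: tangent at (12, 15): λ = (3·12² + 17)/(2·15) ≡ 12/11. 11⁻¹ ≡ 7 (mod 19) since 11·7 = 77 ≡ 1, so λ ≡ 12·7 ≡ 8.
  x = λ² - 12 - 12 = 64 - 24 ≡ 2; y = λ·(12 - 2) - 15 ≡ 8. → (2, 8)
3Q: (2, 8) + (12, 15). λ = (15 - 8)/(12 - 2) ≡ 7/10 mod 19. 10⁻¹ ≡ 2 (mod 19), so λ ≡ 14.
  x = λ² - 2 - 12 = 196 - 14 ≡ 11; y = λ·(2 - 11) - 8 ≡ 18. → (11, 18)
3Q = (11, 18).
Finally 2P + 3Q:
(3, 10) + (11, 18). λ = (18 - 10)/(11 - 3) ≡ 8/8 mod 19. 8⁻¹ ≡ 12 (mod 19), so λ ≡ 1.
  x = λ² - 3 - 11 = 1 - 14 ≡ 6; y = λ·(3 - 6) - 10 ≡ 6. → (6, 6)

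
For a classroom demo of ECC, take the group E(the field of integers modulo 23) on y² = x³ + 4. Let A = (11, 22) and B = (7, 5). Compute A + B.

(11, 22) + (7, 5). λ = (5 - 22)/(7 - 11) ≡ 6/19 mod 23. 19⁻¹ ≡ 17 (mod 23), so λ ≡ 10.
  x = λ² - 11 - 7 = 100 - 18 ≡ 13; y = λ·(11 - 13) - 22 ≡ 4. → (13, 4)

(13, 4)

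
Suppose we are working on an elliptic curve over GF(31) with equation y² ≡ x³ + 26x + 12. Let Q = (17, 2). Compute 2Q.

tangent at (17, 2): λ = (3·17² + 26)/(2·2) ≡ 25/4. 4⁻¹ ≡ 8 (mod 31), so λ ≡ 25·8 ≡ 14.
  x = λ² - 17 - 17 = 196 - 34 ≡ 7; y = λ·(17 - 7) - 2 ≡ 14. → (7, 14)

(7, 14)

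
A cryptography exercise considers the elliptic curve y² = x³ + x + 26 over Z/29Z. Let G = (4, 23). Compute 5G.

(16, 7)

Double-and-add on 5 = (101)₂. Start with G = (4, 23) for the leading 1-bit.
double: tangent at (4, 23): λ = (3·4² + 1)/(2·23) ≡ 20/17. 17⁻¹ ≡ 12 (mod 29), so λ ≡ 20·12 ≡ 8.
  x = λ² - 4 - 4 = 64 - 8 ≡ 27; y = λ·(4 - 27) - 23 ≡ 25. → (27, 25)
double: tangent at (27, 25): λ = (3·27² + 1)/(2·25) ≡ 13/21. 21⁻¹ ≡ 18 (mod 29), so λ ≡ 13·18 ≡ 2.
  x = λ² - 27 - 27 = 4 - 54 ≡ 8; y = λ·(27 - 8) - 25 ≡ 13. → (8, 13)
add G: (8, 13) + (4, 23). λ = (23 - 13)/(4 - 8) ≡ 10/25 mod 29. 25⁻¹ ≡ 7 (mod 29), so λ ≡ 12.
  x = λ² - 8 - 4 = 144 - 12 ≡ 16; y = λ·(8 - 16) - 13 ≡ 7. → (16, 7)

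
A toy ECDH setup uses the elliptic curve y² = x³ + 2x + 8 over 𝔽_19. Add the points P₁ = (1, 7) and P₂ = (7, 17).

(1, 7) + (7, 17). λ = (17 - 7)/(7 - 1) ≡ 10/6 mod 19. 6⁻¹ ≡ 16 (mod 19) since 6·16 = 96 ≡ 1, so λ ≡ 8.
  x = λ² - 1 - 7 = 64 - 8 ≡ 18; y = λ·(1 - 18) - 7 ≡ 9. → (18, 9)

(18, 9)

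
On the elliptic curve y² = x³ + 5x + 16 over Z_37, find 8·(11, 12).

Write P = (11, 12).
Repeated addition: build up to 8P.
2P: tangent at (11, 12): λ = (3·11² + 5)/(2·12) ≡ 35/24. 24⁻¹ ≡ 17 (mod 37) since 24·17 = 408 ≡ 1, so λ ≡ 35·17 ≡ 3.
  x = λ² - 11 - 11 = 9 - 22 ≡ 24; y = λ·(11 - 24) - 12 ≡ 23. → (24, 23)
3P: (24, 23) + (11, 12). λ = (12 - 23)/(11 - 24) ≡ 26/24 mod 37. 24⁻¹ ≡ 17 (mod 37), so λ ≡ 35.
  x = λ² - 24 - 11 = 1225 - 35 ≡ 6; y = λ·(24 - 6) - 23 ≡ 15. → (6, 15)
4P: (6, 15) + (11, 12). λ = (12 - 15)/(11 - 6) ≡ 34/5 mod 37. 5⁻¹ ≡ 15 (mod 37) since 5·15 = 75 ≡ 1, so λ ≡ 29.
  x = λ² - 6 - 11 = 841 - 17 ≡ 10; y = λ·(6 - 10) - 15 ≡ 17. → (10, 17)
5P: (10, 17) + (11, 12). λ = (12 - 17)/(11 - 10) ≡ 32/1 mod 37. 1⁻¹ ≡ 1 (mod 37), so λ ≡ 32.
  x = λ² - 10 - 11 = 1024 - 21 ≡ 4; y = λ·(10 - 4) - 17 ≡ 27. → (4, 27)
6P: (4, 27) + (11, 12). λ = (12 - 27)/(11 - 4) ≡ 22/7 mod 37. 7⁻¹ ≡ 16 (mod 37), so λ ≡ 19.
  x = λ² - 4 - 11 = 361 - 15 ≡ 13; y = λ·(4 - 13) - 27 ≡ 24. → (13, 24)
7P: (13, 24) + (11, 12). λ = (12 - 24)/(11 - 13) ≡ 25/35 mod 37. 35⁻¹ ≡ 18 (mod 37) since 35·18 = 630 ≡ 1, so λ ≡ 6.
  x = λ² - 13 - 11 = 36 - 24 ≡ 12; y = λ·(13 - 12) - 24 ≡ 19. → (12, 19)
8P: (12, 19) + (11, 12). λ = (12 - 19)/(11 - 12) ≡ 30/36 mod 37. 36⁻¹ ≡ 36 (mod 37), so λ ≡ 7.
  x = λ² - 12 - 11 = 49 - 23 ≡ 26; y = λ·(12 - 26) - 19 ≡ 31. → (26, 31)

(26, 31)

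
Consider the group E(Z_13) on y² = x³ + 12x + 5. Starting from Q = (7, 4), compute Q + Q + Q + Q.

(7, 9)

Double-and-add on 4 = (100)₂. Start with Q = (7, 4) for the leading 1-bit.
double: tangent at (7, 4): λ = (3·7² + 12)/(2·4) ≡ 3/8. 8⁻¹ ≡ 5 (mod 13), so λ ≡ 3·5 ≡ 2.
  x = λ² - 7 - 7 = 4 - 14 ≡ 3; y = λ·(7 - 3) - 4 ≡ 4. → (3, 4)
double: tangent at (3, 4): λ = (3·3² + 12)/(2·4) ≡ 0/8. 8⁻¹ ≡ 5 (mod 13) since 8·5 = 40 ≡ 1, so λ ≡ 0·5 ≡ 0.
  x = λ² - 3 - 3 = 0 - 6 ≡ 7; y = λ·(3 - 7) - 4 ≡ 9. → (7, 9)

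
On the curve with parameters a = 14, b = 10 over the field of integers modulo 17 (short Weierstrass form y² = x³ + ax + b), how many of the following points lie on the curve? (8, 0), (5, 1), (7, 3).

2

(8, 0): 0² ≡ 0, rhs ≡ 5 → off.
(5, 1): 1² ≡ 1, rhs ≡ 1 → on.
(7, 3): 3² ≡ 9, rhs ≡ 9 → on.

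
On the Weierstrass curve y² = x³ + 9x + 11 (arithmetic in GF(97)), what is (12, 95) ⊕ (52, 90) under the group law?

(12, 95) + (52, 90). λ = (90 - 95)/(52 - 12) ≡ 92/40 mod 97. 40⁻¹ ≡ 17 (mod 97), so λ ≡ 12.
  x = λ² - 12 - 52 = 144 - 64 ≡ 80; y = λ·(12 - 80) - 95 ≡ 59. → (80, 59)

(80, 59)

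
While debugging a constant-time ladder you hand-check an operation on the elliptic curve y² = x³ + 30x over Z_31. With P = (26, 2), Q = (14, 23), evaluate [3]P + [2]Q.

First 3P:
Repeated addition: build up to 3P.
2P: tangent at (26, 2): λ = (3·26² + 30)/(2·2) ≡ 12/4. 4⁻¹ ≡ 8 (mod 31), so λ ≡ 12·8 ≡ 3.
  x = λ² - 26 - 26 = 9 - 52 ≡ 19; y = λ·(26 - 19) - 2 ≡ 19. → (19, 19)
3P: (19, 19) + (26, 2). λ = (2 - 19)/(26 - 19) ≡ 14/7 mod 31. 7⁻¹ ≡ 9 (mod 31) since 7·9 = 63 ≡ 1, so λ ≡ 2.
  x = λ² - 19 - 26 = 4 - 45 ≡ 21; y = λ·(19 - 21) - 19 ≡ 8. → (21, 8)
3P = (21, 8).
Next 2Q:
Repeated addition: build up to 2Q.
2Q: tangent at (14, 23): λ = (3·14² + 30)/(2·23) ≡ 29/15. 15⁻¹ ≡ 29 (mod 31) since 15·29 = 435 ≡ 1, so λ ≡ 29·29 ≡ 4.
  x = λ² - 14 - 14 = 16 - 28 ≡ 19; y = λ·(14 - 19) - 23 ≡ 19. → (19, 19)
2Q = (19, 19).
Finally 3P + 2Q:
(21, 8) + (19, 19). λ = (19 - 8)/(19 - 21) ≡ 11/29 mod 31. 29⁻¹ ≡ 15 (mod 31), so λ ≡ 10.
  x = λ² - 21 - 19 = 100 - 40 ≡ 29; y = λ·(21 - 29) - 8 ≡ 5. → (29, 5)

(29, 5)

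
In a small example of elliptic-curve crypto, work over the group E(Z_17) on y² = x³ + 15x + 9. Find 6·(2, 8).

(1, 5)

Write Q = (2, 8).
Repeated addition: build up to 6Q.
2Q: tangent at (2, 8): λ = (3·2² + 15)/(2·8) ≡ 10/16. 16⁻¹ ≡ 16 (mod 17) since 16·16 = 256 ≡ 1, so λ ≡ 10·16 ≡ 7.
  x = λ² - 2 - 2 = 49 - 4 ≡ 11; y = λ·(2 - 11) - 8 ≡ 14. → (11, 14)
3Q: (11, 14) + (2, 8). λ = (8 - 14)/(2 - 11) ≡ 11/8 mod 17. 8⁻¹ ≡ 15 (mod 17), so λ ≡ 12.
  x = λ² - 11 - 2 = 144 - 13 ≡ 12; y = λ·(11 - 12) - 14 ≡ 8. → (12, 8)
4Q: (12, 8) + (2, 8). λ = (8 - 8)/(2 - 12) ≡ 0/7 mod 17. 7⁻¹ ≡ 5 (mod 17), so λ ≡ 0.
  x = λ² - 12 - 2 = 0 - 14 ≡ 3; y = λ·(12 - 3) - 8 ≡ 9. → (3, 9)
5Q: (3, 9) + (2, 8). λ = (8 - 9)/(2 - 3) ≡ 16/16 mod 17. 16⁻¹ ≡ 16 (mod 17) since 16·16 = 256 ≡ 1, so λ ≡ 1.
  x = λ² - 3 - 2 = 1 - 5 ≡ 13; y = λ·(3 - 13) - 9 ≡ 15. → (13, 15)
6Q: (13, 15) + (2, 8). λ = (8 - 15)/(2 - 13) ≡ 10/6 mod 17. 6⁻¹ ≡ 3 (mod 17), so λ ≡ 13.
  x = λ² - 13 - 2 = 169 - 15 ≡ 1; y = λ·(13 - 1) - 15 ≡ 5. → (1, 5)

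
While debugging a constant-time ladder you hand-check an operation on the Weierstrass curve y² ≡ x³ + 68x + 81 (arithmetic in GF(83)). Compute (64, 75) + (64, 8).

O

The two points share x = 64 and their y-coordinates satisfy 75 + 8 ≡ 0 (mod 83), so they are inverses. Their sum is 𝒪.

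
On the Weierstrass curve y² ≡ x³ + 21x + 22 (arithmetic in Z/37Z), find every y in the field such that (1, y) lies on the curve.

x³ + 21x + 22 = 44 ≡ 7 (mod 37).
Square roots of 7 mod 37: 9 and 28 (since 9² = 81 ≡ 7).

9, 28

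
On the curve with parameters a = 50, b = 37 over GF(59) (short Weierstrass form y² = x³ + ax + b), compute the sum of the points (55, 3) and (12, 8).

(55, 3) + (12, 8). λ = (8 - 3)/(12 - 55) ≡ 5/16 mod 59. 16⁻¹ ≡ 48 (mod 59) since 16·48 = 768 ≡ 1, so λ ≡ 4.
  x = λ² - 55 - 12 = 16 - 67 ≡ 8; y = λ·(55 - 8) - 3 ≡ 8. → (8, 8)

(8, 8)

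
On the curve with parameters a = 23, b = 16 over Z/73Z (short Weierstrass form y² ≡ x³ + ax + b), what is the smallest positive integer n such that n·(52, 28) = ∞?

2P: tangent at (52, 28): λ = (3·52² + 23)/(2·28) ≡ 32/56. 56⁻¹ ≡ 30 (mod 73), so λ ≡ 32·30 ≡ 11.
  x = λ² - 52 - 52 = 121 - 104 ≡ 17; y = λ·(52 - 17) - 28 ≡ 65. → (17, 65)
3P: (17, 65) + (52, 28). λ = (28 - 65)/(52 - 17) ≡ 36/35 mod 73. 35⁻¹ ≡ 48 (mod 73), so λ ≡ 49.
  x = λ² - 17 - 52 = 2401 - 69 ≡ 69; y = λ·(17 - 69) - 65 ≡ 15. → (69, 15)
4P: (69, 15) + (52, 28). λ = (28 - 15)/(52 - 69) ≡ 13/56 mod 73. 56⁻¹ ≡ 30 (mod 73), so λ ≡ 25.
  x = λ² - 69 - 52 = 625 - 121 ≡ 66; y = λ·(69 - 66) - 15 ≡ 60. → (66, 60)
5P: (66, 60) + (52, 28). λ = (28 - 60)/(52 - 66) ≡ 41/59 mod 73. 59⁻¹ ≡ 26 (mod 73), so λ ≡ 44.
  x = λ² - 66 - 52 = 1936 - 118 ≡ 66; y = λ·(66 - 66) - 60 ≡ 13. → (66, 13)
6P: (66, 13) + (52, 28). λ = (28 - 13)/(52 - 66) ≡ 15/59 mod 73. 59⁻¹ ≡ 26 (mod 73), so λ ≡ 25.
  x = λ² - 66 - 52 = 625 - 118 ≡ 69; y = λ·(66 - 69) - 13 ≡ 58. → (69, 58)
7P: (69, 58) + (52, 28). λ = (28 - 58)/(52 - 69) ≡ 43/56 mod 73. 56⁻¹ ≡ 30 (mod 73) since 56·30 = 1680 ≡ 1, so λ ≡ 49.
  x = λ² - 69 - 52 = 2401 - 121 ≡ 17; y = λ·(69 - 17) - 58 ≡ 8. → (17, 8)
8P: (17, 8) + (52, 28). λ = (28 - 8)/(52 - 17) ≡ 20/35 mod 73. 35⁻¹ ≡ 48 (mod 73), so λ ≡ 11.
  x = λ² - 17 - 52 = 121 - 69 ≡ 52; y = λ·(17 - 52) - 8 ≡ 45. → (52, 45)
9P: (52, 45) + (52, 28): same x and y₁ ≡ -y₂, so the sum is ∞.
9P = ∞, so the order is 9.

9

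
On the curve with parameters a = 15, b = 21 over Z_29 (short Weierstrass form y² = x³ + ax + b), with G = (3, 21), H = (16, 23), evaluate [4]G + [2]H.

(26, 23)

First 4G:
Double-and-add on 4 = (100)₂. Start with G = (3, 21) for the leading 1-bit.
double: tangent at (3, 21): λ = (3·3² + 15)/(2·21) ≡ 13/13. 13⁻¹ ≡ 9 (mod 29), so λ ≡ 13·9 ≡ 1.
  x = λ² - 3 - 3 = 1 - 6 ≡ 24; y = λ·(3 - 24) - 21 ≡ 16. → (24, 16)
double: tangent at (24, 16): λ = (3·24² + 15)/(2·16) ≡ 3/3. 3⁻¹ ≡ 10 (mod 29) since 3·10 = 30 ≡ 1, so λ ≡ 3·10 ≡ 1.
  x = λ² - 24 - 24 = 1 - 48 ≡ 11; y = λ·(24 - 11) - 16 ≡ 26. → (11, 26)
4G = (11, 26).
Next 2H:
Repeated addition: build up to 2H.
2H: tangent at (16, 23): λ = (3·16² + 15)/(2·23) ≡ 0/17. 17⁻¹ ≡ 12 (mod 29), so λ ≡ 0·12 ≡ 0.
  x = λ² - 16 - 16 = 0 - 32 ≡ 26; y = λ·(16 - 26) - 23 ≡ 6. → (26, 6)
2H = (26, 6).
Finally 4G + 2H:
(11, 26) + (26, 6). λ = (6 - 26)/(26 - 11) ≡ 9/15 mod 29. 15⁻¹ ≡ 2 (mod 29), so λ ≡ 18.
  x = λ² - 11 - 26 = 324 - 37 ≡ 26; y = λ·(11 - 26) - 26 ≡ 23. → (26, 23)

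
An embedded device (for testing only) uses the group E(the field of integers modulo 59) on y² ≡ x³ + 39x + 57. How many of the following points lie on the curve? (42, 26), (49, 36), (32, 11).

1

(42, 26): 26² ≡ 27, rhs ≡ 27 → on.
(49, 36): 36² ≡ 57, rhs ≡ 24 → off.
(32, 11): 11² ≡ 3, rhs ≡ 30 → off.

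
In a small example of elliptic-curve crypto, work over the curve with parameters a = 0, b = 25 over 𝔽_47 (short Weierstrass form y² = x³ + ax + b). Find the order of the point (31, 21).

2P: tangent at (31, 21): λ = (3·31² + 0)/(2·21) ≡ 16/42. 42⁻¹ ≡ 28 (mod 47), so λ ≡ 16·28 ≡ 25.
  x = λ² - 31 - 31 = 625 - 62 ≡ 46; y = λ·(31 - 46) - 21 ≡ 27. → (46, 27)
3P: (46, 27) + (31, 21). λ = (21 - 27)/(31 - 46) ≡ 41/32 mod 47. 32⁻¹ ≡ 25 (mod 47) since 32·25 = 800 ≡ 1, so λ ≡ 38.
  x = λ² - 46 - 31 = 1444 - 77 ≡ 4; y = λ·(46 - 4) - 27 ≡ 18. → (4, 18)
4P: (4, 18) + (31, 21). λ = (21 - 18)/(31 - 4) ≡ 3/27 mod 47. 27⁻¹ ≡ 7 (mod 47), so λ ≡ 21.
  x = λ² - 4 - 31 = 441 - 35 ≡ 30; y = λ·(4 - 30) - 18 ≡ 0. → (30, 0)
5P: (30, 0) + (31, 21). λ = (21 - 0)/(31 - 30) ≡ 21/1 mod 47. 1⁻¹ ≡ 1 (mod 47) since 1·1 = 1 ≡ 1, so λ ≡ 21.
  x = λ² - 30 - 31 = 441 - 61 ≡ 4; y = λ·(30 - 4) - 0 ≡ 29. → (4, 29)
6P: (4, 29) + (31, 21). λ = (21 - 29)/(31 - 4) ≡ 39/27 mod 47. 27⁻¹ ≡ 7 (mod 47), so λ ≡ 38.
  x = λ² - 4 - 31 = 1444 - 35 ≡ 46; y = λ·(4 - 46) - 29 ≡ 20. → (46, 20)
7P: (46, 20) + (31, 21). λ = (21 - 20)/(31 - 46) ≡ 1/32 mod 47. 32⁻¹ ≡ 25 (mod 47), so λ ≡ 25.
  x = λ² - 46 - 31 = 625 - 77 ≡ 31; y = λ·(46 - 31) - 20 ≡ 26. → (31, 26)
8P: (31, 26) + (31, 21): same x and y₁ ≡ -y₂, so the sum is O.
8P = O, so the order is 8.

8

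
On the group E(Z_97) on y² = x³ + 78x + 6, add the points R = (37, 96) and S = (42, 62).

(72, 45)

(37, 96) + (42, 62). λ = (62 - 96)/(42 - 37) ≡ 63/5 mod 97. 5⁻¹ ≡ 39 (mod 97), so λ ≡ 32.
  x = λ² - 37 - 42 = 1024 - 79 ≡ 72; y = λ·(37 - 72) - 96 ≡ 45. → (72, 45)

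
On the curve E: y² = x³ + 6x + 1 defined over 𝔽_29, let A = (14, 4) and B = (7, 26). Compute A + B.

(14, 4) + (7, 26). λ = (26 - 4)/(7 - 14) ≡ 22/22 mod 29. 22⁻¹ ≡ 4 (mod 29) since 22·4 = 88 ≡ 1, so λ ≡ 1.
  x = λ² - 14 - 7 = 1 - 21 ≡ 9; y = λ·(14 - 9) - 4 ≡ 1. → (9, 1)

(9, 1)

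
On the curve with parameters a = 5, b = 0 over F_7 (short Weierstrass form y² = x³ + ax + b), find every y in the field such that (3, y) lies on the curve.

0

x³ + 5x + 0 = 42 ≡ 0 (mod 7).
Only y = 0 satisfies y² ≡ 0.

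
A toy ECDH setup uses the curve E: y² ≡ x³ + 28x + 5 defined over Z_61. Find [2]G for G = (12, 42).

(10, 59)

tangent at (12, 42): λ = (3·12² + 28)/(2·42) ≡ 33/23. 23⁻¹ ≡ 8 (mod 61), so λ ≡ 33·8 ≡ 20.
  x = λ² - 12 - 12 = 400 - 24 ≡ 10; y = λ·(12 - 10) - 42 ≡ 59. → (10, 59)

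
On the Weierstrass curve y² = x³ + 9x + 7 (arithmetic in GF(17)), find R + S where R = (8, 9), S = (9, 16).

(15, 10)

(8, 9) + (9, 16). λ = (16 - 9)/(9 - 8) ≡ 7/1 mod 17. 1⁻¹ ≡ 1 (mod 17) since 1·1 = 1 ≡ 1, so λ ≡ 7.
  x = λ² - 8 - 9 = 49 - 17 ≡ 15; y = λ·(8 - 15) - 9 ≡ 10. → (15, 10)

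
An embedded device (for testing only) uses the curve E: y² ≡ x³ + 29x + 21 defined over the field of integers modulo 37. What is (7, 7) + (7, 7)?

(27, 27)

tangent at (7, 7): λ = (3·7² + 29)/(2·7) ≡ 28/14. 14⁻¹ ≡ 8 (mod 37) since 14·8 = 112 ≡ 1, so λ ≡ 28·8 ≡ 2.
  x = λ² - 7 - 7 = 4 - 14 ≡ 27; y = λ·(7 - 27) - 7 ≡ 27. → (27, 27)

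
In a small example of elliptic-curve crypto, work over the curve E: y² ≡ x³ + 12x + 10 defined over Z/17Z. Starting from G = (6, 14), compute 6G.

(13, 0)

Double-and-add on 6 = (110)₂. Start with G = (6, 14) for the leading 1-bit.
double: tangent at (6, 14): λ = (3·6² + 12)/(2·14) ≡ 1/11. 11⁻¹ ≡ 14 (mod 17) since 11·14 = 154 ≡ 1, so λ ≡ 1·14 ≡ 14.
  x = λ² - 6 - 6 = 196 - 12 ≡ 14; y = λ·(6 - 14) - 14 ≡ 10. → (14, 10)
add G: (14, 10) + (6, 14). λ = (14 - 10)/(6 - 14) ≡ 4/9 mod 17. 9⁻¹ ≡ 2 (mod 17) since 9·2 = 18 ≡ 1, so λ ≡ 8.
  x = λ² - 14 - 6 = 64 - 20 ≡ 10; y = λ·(14 - 10) - 10 ≡ 5. → (10, 5)
double: tangent at (10, 5): λ = (3·10² + 12)/(2·5) ≡ 6/10. 10⁻¹ ≡ 12 (mod 17) since 10·12 = 120 ≡ 1, so λ ≡ 6·12 ≡ 4.
  x = λ² - 10 - 10 = 16 - 20 ≡ 13; y = λ·(10 - 13) - 5 ≡ 0. → (13, 0)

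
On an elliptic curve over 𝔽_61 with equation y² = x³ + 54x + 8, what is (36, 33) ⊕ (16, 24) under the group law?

(6, 11)

(36, 33) + (16, 24). λ = (24 - 33)/(16 - 36) ≡ 52/41 mod 61. 41⁻¹ ≡ 3 (mod 61), so λ ≡ 34.
  x = λ² - 36 - 16 = 1156 - 52 ≡ 6; y = λ·(36 - 6) - 33 ≡ 11. → (6, 11)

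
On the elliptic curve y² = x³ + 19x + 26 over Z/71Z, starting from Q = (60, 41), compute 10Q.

(48, 29)

Repeated addition: build up to 10Q.
2Q: tangent at (60, 41): λ = (3·60² + 19)/(2·41) ≡ 27/11. 11⁻¹ ≡ 13 (mod 71) since 11·13 = 143 ≡ 1, so λ ≡ 27·13 ≡ 67.
  x = λ² - 60 - 60 = 4489 - 120 ≡ 38; y = λ·(60 - 38) - 41 ≡ 13. → (38, 13)
3Q: (38, 13) + (60, 41). λ = (41 - 13)/(60 - 38) ≡ 28/22 mod 71. 22⁻¹ ≡ 42 (mod 71) since 22·42 = 924 ≡ 1, so λ ≡ 40.
  x = λ² - 38 - 60 = 1600 - 98 ≡ 11; y = λ·(38 - 11) - 13 ≡ 2. → (11, 2)
4Q: (11, 2) + (60, 41). λ = (41 - 2)/(60 - 11) ≡ 39/49 mod 71. 49⁻¹ ≡ 29 (mod 71), so λ ≡ 66.
  x = λ² - 11 - 60 = 4356 - 71 ≡ 25; y = λ·(11 - 25) - 2 ≡ 68. → (25, 68)
5Q: (25, 68) + (60, 41). λ = (41 - 68)/(60 - 25) ≡ 44/35 mod 71. 35⁻¹ ≡ 69 (mod 71) since 35·69 = 2415 ≡ 1, so λ ≡ 54.
  x = λ² - 25 - 60 = 2916 - 85 ≡ 62; y = λ·(25 - 62) - 68 ≡ 64. → (62, 64)
6Q: (62, 64) + (60, 41). λ = (41 - 64)/(60 - 62) ≡ 48/69 mod 71. 69⁻¹ ≡ 35 (mod 71), so λ ≡ 47.
  x = λ² - 62 - 60 = 2209 - 122 ≡ 28; y = λ·(62 - 28) - 64 ≡ 43. → (28, 43)
7Q: (28, 43) + (60, 41). λ = (41 - 43)/(60 - 28) ≡ 69/32 mod 71. 32⁻¹ ≡ 20 (mod 71), so λ ≡ 31.
  x = λ² - 28 - 60 = 961 - 88 ≡ 21; y = λ·(28 - 21) - 43 ≡ 32. → (21, 32)
8Q: (21, 32) + (60, 41). λ = (41 - 32)/(60 - 21) ≡ 9/39 mod 71. 39⁻¹ ≡ 51 (mod 71) since 39·51 = 1989 ≡ 1, so λ ≡ 33.
  x = λ² - 21 - 60 = 1089 - 81 ≡ 14; y = λ·(21 - 14) - 32 ≡ 57. → (14, 57)
9Q: (14, 57) + (60, 41). λ = (41 - 57)/(60 - 14) ≡ 55/46 mod 71. 46⁻¹ ≡ 17 (mod 71) since 46·17 = 782 ≡ 1, so λ ≡ 12.
  x = λ² - 14 - 60 = 144 - 74 ≡ 70; y = λ·(14 - 70) - 57 ≡ 52. → (70, 52)
10Q: (70, 52) + (60, 41). λ = (41 - 52)/(60 - 70) ≡ 60/61 mod 71. 61⁻¹ ≡ 7 (mod 71) since 61·7 = 427 ≡ 1, so λ ≡ 65.
  x = λ² - 70 - 60 = 4225 - 130 ≡ 48; y = λ·(70 - 48) - 52 ≡ 29. → (48, 29)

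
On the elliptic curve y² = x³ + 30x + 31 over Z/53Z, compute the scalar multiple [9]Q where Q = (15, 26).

Repeated addition: build up to 9Q.
2Q: tangent at (15, 26): λ = (3·15² + 30)/(2·26) ≡ 16/52. 52⁻¹ ≡ 52 (mod 53), so λ ≡ 16·52 ≡ 37.
  x = λ² - 15 - 15 = 1369 - 30 ≡ 14; y = λ·(15 - 14) - 26 ≡ 11. → (14, 11)
3Q: (14, 11) + (15, 26). λ = (26 - 11)/(15 - 14) ≡ 15/1 mod 53. 1⁻¹ ≡ 1 (mod 53), so λ ≡ 15.
  x = λ² - 14 - 15 = 225 - 29 ≡ 37; y = λ·(14 - 37) - 11 ≡ 15. → (37, 15)
4Q: (37, 15) + (15, 26). λ = (26 - 15)/(15 - 37) ≡ 11/31 mod 53. 31⁻¹ ≡ 12 (mod 53), so λ ≡ 26.
  x = λ² - 37 - 15 = 676 - 52 ≡ 41; y = λ·(37 - 41) - 15 ≡ 40. → (41, 40)
5Q: (41, 40) + (15, 26). λ = (26 - 40)/(15 - 41) ≡ 39/27 mod 53. 27⁻¹ ≡ 2 (mod 53), so λ ≡ 25.
  x = λ² - 41 - 15 = 625 - 56 ≡ 39; y = λ·(41 - 39) - 40 ≡ 10. → (39, 10)
6Q: (39, 10) + (15, 26). λ = (26 - 10)/(15 - 39) ≡ 16/29 mod 53. 29⁻¹ ≡ 11 (mod 53), so λ ≡ 17.
  x = λ² - 39 - 15 = 289 - 54 ≡ 23; y = λ·(39 - 23) - 10 ≡ 50. → (23, 50)
7Q: (23, 50) + (15, 26). λ = (26 - 50)/(15 - 23) ≡ 29/45 mod 53. 45⁻¹ ≡ 33 (mod 53), so λ ≡ 3.
  x = λ² - 23 - 15 = 9 - 38 ≡ 24; y = λ·(23 - 24) - 50 ≡ 0. → (24, 0)
8Q: (24, 0) + (15, 26). λ = (26 - 0)/(15 - 24) ≡ 26/44 mod 53. 44⁻¹ ≡ 47 (mod 53), so λ ≡ 3.
  x = λ² - 24 - 15 = 9 - 39 ≡ 23; y = λ·(24 - 23) - 0 ≡ 3. → (23, 3)
9Q: (23, 3) + (15, 26). λ = (26 - 3)/(15 - 23) ≡ 23/45 mod 53. 45⁻¹ ≡ 33 (mod 53), so λ ≡ 17.
  x = λ² - 23 - 15 = 289 - 38 ≡ 39; y = λ·(23 - 39) - 3 ≡ 43. → (39, 43)

(39, 43)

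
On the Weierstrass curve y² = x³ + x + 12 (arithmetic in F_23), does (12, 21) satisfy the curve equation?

y² = 21² ≡ 4; x³ + 1x + 12 = 1752 ≡ 4 (mod 23). 4 = 4.

yes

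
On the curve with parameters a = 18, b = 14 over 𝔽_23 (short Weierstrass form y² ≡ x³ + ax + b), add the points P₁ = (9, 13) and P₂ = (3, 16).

(17, 14)

(9, 13) + (3, 16). λ = (16 - 13)/(3 - 9) ≡ 3/17 mod 23. 17⁻¹ ≡ 19 (mod 23) since 17·19 = 323 ≡ 1, so λ ≡ 11.
  x = λ² - 9 - 3 = 121 - 12 ≡ 17; y = λ·(9 - 17) - 13 ≡ 14. → (17, 14)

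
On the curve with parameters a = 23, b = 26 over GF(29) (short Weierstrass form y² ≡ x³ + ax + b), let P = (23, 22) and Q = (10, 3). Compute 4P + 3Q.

(10, 26)

First 4P:
Repeated addition: build up to 4P.
2P: tangent at (23, 22): λ = (3·23² + 23)/(2·22) ≡ 15/15. 15⁻¹ ≡ 2 (mod 29), so λ ≡ 15·2 ≡ 1.
  x = λ² - 23 - 23 = 1 - 46 ≡ 13; y = λ·(23 - 13) - 22 ≡ 17. → (13, 17)
3P: (13, 17) + (23, 22). λ = (22 - 17)/(23 - 13) ≡ 5/10 mod 29. 10⁻¹ ≡ 3 (mod 29) since 10·3 = 30 ≡ 1, so λ ≡ 15.
  x = λ² - 13 - 23 = 225 - 36 ≡ 15; y = λ·(13 - 15) - 17 ≡ 11. → (15, 11)
4P: (15, 11) + (23, 22). λ = (22 - 11)/(23 - 15) ≡ 11/8 mod 29. 8⁻¹ ≡ 11 (mod 29), so λ ≡ 5.
  x = λ² - 15 - 23 = 25 - 38 ≡ 16; y = λ·(15 - 16) - 11 ≡ 13. → (16, 13)
4P = (16, 13).
Next 3Q:
Repeated addition: build up to 3Q.
2Q: tangent at (10, 3): λ = (3·10² + 23)/(2·3) ≡ 4/6. 6⁻¹ ≡ 5 (mod 29), so λ ≡ 4·5 ≡ 20.
  x = λ² - 10 - 10 = 400 - 20 ≡ 3; y = λ·(10 - 3) - 3 ≡ 21. → (3, 21)
3Q: (3, 21) + (10, 3). λ = (3 - 21)/(10 - 3) ≡ 11/7 mod 29. 7⁻¹ ≡ 25 (mod 29), so λ ≡ 14.
  x = λ² - 3 - 10 = 196 - 13 ≡ 9; y = λ·(3 - 9) - 21 ≡ 11. → (9, 11)
3Q = (9, 11).
Finally 4P + 3Q:
(16, 13) + (9, 11). λ = (11 - 13)/(9 - 16) ≡ 27/22 mod 29. 22⁻¹ ≡ 4 (mod 29) since 22·4 = 88 ≡ 1, so λ ≡ 21.
  x = λ² - 16 - 9 = 441 - 25 ≡ 10; y = λ·(16 - 10) - 13 ≡ 26. → (10, 26)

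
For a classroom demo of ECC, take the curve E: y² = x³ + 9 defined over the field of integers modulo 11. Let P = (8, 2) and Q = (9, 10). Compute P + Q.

(3, 5)

(8, 2) + (9, 10). λ = (10 - 2)/(9 - 8) ≡ 8/1 mod 11. 1⁻¹ ≡ 1 (mod 11) since 1·1 = 1 ≡ 1, so λ ≡ 8.
  x = λ² - 8 - 9 = 64 - 17 ≡ 3; y = λ·(8 - 3) - 2 ≡ 5. → (3, 5)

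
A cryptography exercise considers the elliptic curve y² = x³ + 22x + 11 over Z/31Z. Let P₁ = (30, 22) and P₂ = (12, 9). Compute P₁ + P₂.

(30, 22) + (12, 9). λ = (9 - 22)/(12 - 30) ≡ 18/13 mod 31. 13⁻¹ ≡ 12 (mod 31), so λ ≡ 30.
  x = λ² - 30 - 12 = 900 - 42 ≡ 21; y = λ·(30 - 21) - 22 ≡ 0. → (21, 0)

(21, 0)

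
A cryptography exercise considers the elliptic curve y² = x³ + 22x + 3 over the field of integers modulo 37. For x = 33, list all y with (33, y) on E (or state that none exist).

x³ + 22x + 3 = 36666 ≡ 36 (mod 37).
Square roots of 36 mod 37: 6 and 31 (since 6² = 36 ≡ 36).

6, 31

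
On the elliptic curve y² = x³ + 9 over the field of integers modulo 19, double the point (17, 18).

tangent at (17, 18): λ = (3·17² + 0)/(2·18) ≡ 12/17. 17⁻¹ ≡ 9 (mod 19), so λ ≡ 12·9 ≡ 13.
  x = λ² - 17 - 17 = 169 - 34 ≡ 2; y = λ·(17 - 2) - 18 ≡ 6. → (2, 6)

(2, 6)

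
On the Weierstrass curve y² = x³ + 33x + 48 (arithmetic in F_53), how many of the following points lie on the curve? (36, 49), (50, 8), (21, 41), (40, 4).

1

(36, 49): 49² ≡ 16, rhs ≡ 33 → off.
(50, 8): 8² ≡ 11, rhs ≡ 28 → off.
(21, 41): 41² ≡ 38, rhs ≡ 38 → on.
(40, 4): 4² ≡ 16, rhs ≡ 19 → off.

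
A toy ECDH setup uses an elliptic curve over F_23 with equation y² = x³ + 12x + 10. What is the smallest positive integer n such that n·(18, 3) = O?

2P: tangent at (18, 3): λ = (3·18² + 12)/(2·3) ≡ 18/6. 6⁻¹ ≡ 4 (mod 23) since 6·4 = 24 ≡ 1, so λ ≡ 18·4 ≡ 3.
  x = λ² - 18 - 18 = 9 - 36 ≡ 19; y = λ·(18 - 19) - 3 ≡ 17. → (19, 17)
3P: (19, 17) + (18, 3). λ = (3 - 17)/(18 - 19) ≡ 9/22 mod 23. 22⁻¹ ≡ 22 (mod 23), so λ ≡ 14.
  x = λ² - 19 - 18 = 196 - 37 ≡ 21; y = λ·(19 - 21) - 17 ≡ 1. → (21, 1)
4P: (21, 1) + (18, 3). λ = (3 - 1)/(18 - 21) ≡ 2/20 mod 23. 20⁻¹ ≡ 15 (mod 23), so λ ≡ 7.
  x = λ² - 21 - 18 = 49 - 39 ≡ 10; y = λ·(21 - 10) - 1 ≡ 7. → (10, 7)
5P: (10, 7) + (18, 3). λ = (3 - 7)/(18 - 10) ≡ 19/8 mod 23. 8⁻¹ ≡ 3 (mod 23) since 8·3 = 24 ≡ 1, so λ ≡ 11.
  x = λ² - 10 - 18 = 121 - 28 ≡ 1; y = λ·(10 - 1) - 7 ≡ 0. → (1, 0)
6P: (1, 0) + (18, 3). λ = (3 - 0)/(18 - 1) ≡ 3/17 mod 23. 17⁻¹ ≡ 19 (mod 23), so λ ≡ 11.
  x = λ² - 1 - 18 = 121 - 19 ≡ 10; y = λ·(1 - 10) - 0 ≡ 16. → (10, 16)
7P: (10, 16) + (18, 3). λ = (3 - 16)/(18 - 10) ≡ 10/8 mod 23. 8⁻¹ ≡ 3 (mod 23) since 8·3 = 24 ≡ 1, so λ ≡ 7.
  x = λ² - 10 - 18 = 49 - 28 ≡ 21; y = λ·(10 - 21) - 16 ≡ 22. → (21, 22)
8P: (21, 22) + (18, 3). λ = (3 - 22)/(18 - 21) ≡ 4/20 mod 23. 20⁻¹ ≡ 15 (mod 23) since 20·15 = 300 ≡ 1, so λ ≡ 14.
  x = λ² - 21 - 18 = 196 - 39 ≡ 19; y = λ·(21 - 19) - 22 ≡ 6. → (19, 6)
9P: (19, 6) + (18, 3). λ = (3 - 6)/(18 - 19) ≡ 20/22 mod 23. 22⁻¹ ≡ 22 (mod 23) since 22·22 = 484 ≡ 1, so λ ≡ 3.
  x = λ² - 19 - 18 = 9 - 37 ≡ 18; y = λ·(19 - 18) - 6 ≡ 20. → (18, 20)
10P: (18, 20) + (18, 3): same x and y₁ ≡ -y₂, so the sum is O.
10P = O, so the order is 10.

10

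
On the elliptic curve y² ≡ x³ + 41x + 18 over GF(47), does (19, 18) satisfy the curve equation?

y² = 18² ≡ 42; x³ + 41x + 18 = 7656 ≡ 42 (mod 47). 42 = 42.

yes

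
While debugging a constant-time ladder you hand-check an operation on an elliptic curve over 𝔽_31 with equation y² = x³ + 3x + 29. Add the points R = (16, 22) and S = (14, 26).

(5, 18)

(16, 22) + (14, 26). λ = (26 - 22)/(14 - 16) ≡ 4/29 mod 31. 29⁻¹ ≡ 15 (mod 31) since 29·15 = 435 ≡ 1, so λ ≡ 29.
  x = λ² - 16 - 14 = 841 - 30 ≡ 5; y = λ·(16 - 5) - 22 ≡ 18. → (5, 18)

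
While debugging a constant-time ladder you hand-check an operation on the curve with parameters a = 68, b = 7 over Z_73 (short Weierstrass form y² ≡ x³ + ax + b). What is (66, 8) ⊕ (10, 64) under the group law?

(71, 70)

(66, 8) + (10, 64). λ = (64 - 8)/(10 - 66) ≡ 56/17 mod 73. 17⁻¹ ≡ 43 (mod 73) since 17·43 = 731 ≡ 1, so λ ≡ 72.
  x = λ² - 66 - 10 = 5184 - 76 ≡ 71; y = λ·(66 - 71) - 8 ≡ 70. → (71, 70)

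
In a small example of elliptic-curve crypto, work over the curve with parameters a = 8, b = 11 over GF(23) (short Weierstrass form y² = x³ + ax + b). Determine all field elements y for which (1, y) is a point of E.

none

x³ + 8x + 11 = 20 ≡ 20 (mod 23).
20 is a non-residue mod 23; no y exists.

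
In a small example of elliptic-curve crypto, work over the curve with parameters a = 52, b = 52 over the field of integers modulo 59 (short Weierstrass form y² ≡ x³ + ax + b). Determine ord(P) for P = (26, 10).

2P: tangent at (26, 10): λ = (3·26² + 52)/(2·10) ≡ 15/20. 20⁻¹ ≡ 3 (mod 59) since 20·3 = 60 ≡ 1, so λ ≡ 15·3 ≡ 45.
  x = λ² - 26 - 26 = 2025 - 52 ≡ 26; y = λ·(26 - 26) - 10 ≡ 49. → (26, 49)
3P: (26, 49) + (26, 10): same x and y₁ ≡ -y₂, so the sum is ∞.
3P = ∞, so the order is 3.

3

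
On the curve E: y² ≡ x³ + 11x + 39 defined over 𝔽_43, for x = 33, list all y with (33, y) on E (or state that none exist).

2, 41

x³ + 11x + 39 = 36339 ≡ 4 (mod 43).
Square roots of 4 mod 43: 2 and 41 (since 2² = 4 ≡ 4).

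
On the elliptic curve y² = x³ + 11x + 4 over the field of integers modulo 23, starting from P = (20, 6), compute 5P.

Repeated addition: build up to 5P.
2P: tangent at (20, 6): λ = (3·20² + 11)/(2·6) ≡ 15/12. 12⁻¹ ≡ 2 (mod 23), so λ ≡ 15·2 ≡ 7.
  x = λ² - 20 - 20 = 49 - 40 ≡ 9; y = λ·(20 - 9) - 6 ≡ 2. → (9, 2)
3P: (9, 2) + (20, 6). λ = (6 - 2)/(20 - 9) ≡ 4/11 mod 23. 11⁻¹ ≡ 21 (mod 23), so λ ≡ 15.
  x = λ² - 9 - 20 = 225 - 29 ≡ 12; y = λ·(9 - 12) - 2 ≡ 22. → (12, 22)
4P: (12, 22) + (20, 6). λ = (6 - 22)/(20 - 12) ≡ 7/8 mod 23. 8⁻¹ ≡ 3 (mod 23) since 8·3 = 24 ≡ 1, so λ ≡ 21.
  x = λ² - 12 - 20 = 441 - 32 ≡ 18; y = λ·(12 - 18) - 22 ≡ 13. → (18, 13)
5P: (18, 13) + (20, 6). λ = (6 - 13)/(20 - 18) ≡ 16/2 mod 23. 2⁻¹ ≡ 12 (mod 23) since 2·12 = 24 ≡ 1, so λ ≡ 8.
  x = λ² - 18 - 20 = 64 - 38 ≡ 3; y = λ·(18 - 3) - 13 ≡ 15. → (3, 15)

(3, 15)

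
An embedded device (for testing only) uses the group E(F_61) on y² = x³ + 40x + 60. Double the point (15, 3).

(17, 23)

tangent at (15, 3): λ = (3·15² + 40)/(2·3) ≡ 44/6. 6⁻¹ ≡ 51 (mod 61) since 6·51 = 306 ≡ 1, so λ ≡ 44·51 ≡ 48.
  x = λ² - 15 - 15 = 2304 - 30 ≡ 17; y = λ·(15 - 17) - 3 ≡ 23. → (17, 23)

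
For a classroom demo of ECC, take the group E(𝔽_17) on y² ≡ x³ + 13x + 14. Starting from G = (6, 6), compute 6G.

Double-and-add on 6 = (110)₂. Start with G = (6, 6) for the leading 1-bit.
double: tangent at (6, 6): λ = (3·6² + 13)/(2·6) ≡ 2/12. 12⁻¹ ≡ 10 (mod 17), so λ ≡ 2·10 ≡ 3.
  x = λ² - 6 - 6 = 9 - 12 ≡ 14; y = λ·(6 - 14) - 6 ≡ 4. → (14, 4)
add G: (14, 4) + (6, 6). λ = (6 - 4)/(6 - 14) ≡ 2/9 mod 17. 9⁻¹ ≡ 2 (mod 17) since 9·2 = 18 ≡ 1, so λ ≡ 4.
  x = λ² - 14 - 6 = 16 - 20 ≡ 13; y = λ·(14 - 13) - 4 ≡ 0. → (13, 0)
double: (13, 0) + (13, 0): same x and y₁ ≡ -y₂, so the sum is O.

O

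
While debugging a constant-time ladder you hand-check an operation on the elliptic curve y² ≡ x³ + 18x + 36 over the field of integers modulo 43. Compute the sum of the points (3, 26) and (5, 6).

(3, 26) + (5, 6). λ = (6 - 26)/(5 - 3) ≡ 23/2 mod 43. 2⁻¹ ≡ 22 (mod 43), so λ ≡ 33.
  x = λ² - 3 - 5 = 1089 - 8 ≡ 6; y = λ·(3 - 6) - 26 ≡ 4. → (6, 4)

(6, 4)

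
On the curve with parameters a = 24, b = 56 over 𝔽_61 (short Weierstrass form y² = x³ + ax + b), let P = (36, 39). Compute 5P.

(16, 12)

Repeated addition: build up to 5P.
2P: tangent at (36, 39): λ = (3·36² + 24)/(2·39) ≡ 8/17. 17⁻¹ ≡ 18 (mod 61), so λ ≡ 8·18 ≡ 22.
  x = λ² - 36 - 36 = 484 - 72 ≡ 46; y = λ·(36 - 46) - 39 ≡ 46. → (46, 46)
3P: (46, 46) + (36, 39). λ = (39 - 46)/(36 - 46) ≡ 54/51 mod 61. 51⁻¹ ≡ 6 (mod 61) since 51·6 = 306 ≡ 1, so λ ≡ 19.
  x = λ² - 46 - 36 = 361 - 82 ≡ 35; y = λ·(46 - 35) - 46 ≡ 41. → (35, 41)
4P: (35, 41) + (36, 39). λ = (39 - 41)/(36 - 35) ≡ 59/1 mod 61. 1⁻¹ ≡ 1 (mod 61) since 1·1 = 1 ≡ 1, so λ ≡ 59.
  x = λ² - 35 - 36 = 3481 - 71 ≡ 55; y = λ·(35 - 55) - 41 ≡ 60. → (55, 60)
5P: (55, 60) + (36, 39). λ = (39 - 60)/(36 - 55) ≡ 40/42 mod 61. 42⁻¹ ≡ 16 (mod 61), so λ ≡ 30.
  x = λ² - 55 - 36 = 900 - 91 ≡ 16; y = λ·(55 - 16) - 60 ≡ 12. → (16, 12)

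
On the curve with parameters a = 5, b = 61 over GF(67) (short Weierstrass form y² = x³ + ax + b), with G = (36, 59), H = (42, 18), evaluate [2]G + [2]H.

First 2G:
Repeated addition: build up to 2G.
2G: tangent at (36, 59): λ = (3·36² + 5)/(2·59) ≡ 7/51. 51⁻¹ ≡ 46 (mod 67), so λ ≡ 7·46 ≡ 54.
  x = λ² - 36 - 36 = 2916 - 72 ≡ 30; y = λ·(36 - 30) - 59 ≡ 64. → (30, 64)
2G = (30, 64).
Next 2H:
Repeated addition: build up to 2H.
2H: tangent at (42, 18): λ = (3·42² + 5)/(2·18) ≡ 4/36. 36⁻¹ ≡ 54 (mod 67), so λ ≡ 4·54 ≡ 15.
  x = λ² - 42 - 42 = 225 - 84 ≡ 7; y = λ·(42 - 7) - 18 ≡ 38. → (7, 38)
2H = (7, 38).
Finally 2G + 2H:
(30, 64) + (7, 38). λ = (38 - 64)/(7 - 30) ≡ 41/44 mod 67. 44⁻¹ ≡ 32 (mod 67), so λ ≡ 39.
  x = λ² - 30 - 7 = 1521 - 37 ≡ 10; y = λ·(30 - 10) - 64 ≡ 46. → (10, 46)

(10, 46)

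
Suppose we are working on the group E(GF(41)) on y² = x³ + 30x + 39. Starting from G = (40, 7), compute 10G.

Double-and-add on 10 = (1010)₂. Start with G = (40, 7) for the leading 1-bit.
double: tangent at (40, 7): λ = (3·40² + 30)/(2·7) ≡ 33/14. 14⁻¹ ≡ 3 (mod 41), so λ ≡ 33·3 ≡ 17.
  x = λ² - 40 - 40 = 289 - 80 ≡ 4; y = λ·(40 - 4) - 7 ≡ 31. → (4, 31)
double: tangent at (4, 31): λ = (3·4² + 30)/(2·31) ≡ 37/21. 21⁻¹ ≡ 2 (mod 41), so λ ≡ 37·2 ≡ 33.
  x = λ² - 4 - 4 = 1089 - 8 ≡ 15; y = λ·(4 - 15) - 31 ≡ 16. → (15, 16)
add G: (15, 16) + (40, 7). λ = (7 - 16)/(40 - 15) ≡ 32/25 mod 41. 25⁻¹ ≡ 23 (mod 41), so λ ≡ 39.
  x = λ² - 15 - 40 = 1521 - 55 ≡ 31; y = λ·(15 - 31) - 16 ≡ 16. → (31, 16)
double: tangent at (31, 16): λ = (3·31² + 30)/(2·16) ≡ 2/32. 32⁻¹ ≡ 9 (mod 41) since 32·9 = 288 ≡ 1, so λ ≡ 2·9 ≡ 18.
  x = λ² - 31 - 31 = 324 - 62 ≡ 16; y = λ·(31 - 16) - 16 ≡ 8. → (16, 8)

(16, 8)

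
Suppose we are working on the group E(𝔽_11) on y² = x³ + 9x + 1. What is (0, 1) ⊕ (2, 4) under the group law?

(3, 0)

(0, 1) + (2, 4). λ = (4 - 1)/(2 - 0) ≡ 3/2 mod 11. 2⁻¹ ≡ 6 (mod 11), so λ ≡ 7.
  x = λ² - 0 - 2 = 49 - 2 ≡ 3; y = λ·(0 - 3) - 1 ≡ 0. → (3, 0)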